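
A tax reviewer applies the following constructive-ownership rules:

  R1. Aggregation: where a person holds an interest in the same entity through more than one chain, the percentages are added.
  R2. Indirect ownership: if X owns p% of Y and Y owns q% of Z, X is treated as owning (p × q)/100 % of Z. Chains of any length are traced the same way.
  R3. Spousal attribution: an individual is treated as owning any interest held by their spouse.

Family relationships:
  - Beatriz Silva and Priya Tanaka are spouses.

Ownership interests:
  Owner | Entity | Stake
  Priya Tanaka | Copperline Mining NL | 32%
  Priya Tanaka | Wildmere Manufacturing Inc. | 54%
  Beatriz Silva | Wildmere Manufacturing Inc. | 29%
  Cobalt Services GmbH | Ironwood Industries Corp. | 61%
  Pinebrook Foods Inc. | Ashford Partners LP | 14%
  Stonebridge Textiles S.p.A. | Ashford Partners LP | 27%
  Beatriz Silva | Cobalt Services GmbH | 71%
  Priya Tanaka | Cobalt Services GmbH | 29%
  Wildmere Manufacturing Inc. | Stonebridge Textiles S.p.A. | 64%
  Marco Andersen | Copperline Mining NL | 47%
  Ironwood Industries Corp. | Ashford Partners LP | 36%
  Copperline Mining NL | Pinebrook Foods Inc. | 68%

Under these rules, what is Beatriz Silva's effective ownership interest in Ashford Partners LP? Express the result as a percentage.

By spousal attribution (R3), Beatriz Silva is treated as also owning Priya Tanaka's interest in Wildmere Manufacturing Inc, giving 29% + 54% = 83%.
By spousal attribution (R3), Beatriz Silva is treated as also owning Priya Tanaka's interest in Cobalt Services GmbH, giving 71% + 29% = 100%.
By spousal attribution (R3), Beatriz Silva is treated as owning Priya Tanaka's 32% interest in Copperline Mining NL.
Chain via Wildmere Manufacturing Inc. → Stonebridge Textiles S.p.A. (R2): 83% × 64% × 27% = 14.3424% of Ashford Partners LP.
Chain via Cobalt Services GmbH → Ironwood Industries Corp. (R2): 100% × 61% × 36% = 21.96% of Ashford Partners LP.
Chain via Copperline Mining NL → Pinebrook Foods Inc. (R2): 32% × 68% × 14% = 3.0464% of Ashford Partners LP.
Aggregating (R1): 14.3424% + 21.96% + 3.0464% = 39.3488%.

39.3488%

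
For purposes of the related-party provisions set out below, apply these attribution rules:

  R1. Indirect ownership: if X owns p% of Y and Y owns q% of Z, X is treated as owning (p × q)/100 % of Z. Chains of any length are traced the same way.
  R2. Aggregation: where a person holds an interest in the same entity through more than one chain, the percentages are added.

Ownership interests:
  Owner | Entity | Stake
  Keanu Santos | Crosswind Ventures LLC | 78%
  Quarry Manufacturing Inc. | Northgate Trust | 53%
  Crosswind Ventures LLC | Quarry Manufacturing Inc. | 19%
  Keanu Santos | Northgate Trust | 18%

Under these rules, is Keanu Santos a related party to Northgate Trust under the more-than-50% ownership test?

No

Chain via Crosswind Ventures LLC → Quarry Manufacturing Inc. (R1): 78% × 19% × 53% = 7.8546% of Northgate Trust.
Direct interest in Northgate Trust: 18%.
Aggregating (R2): 7.8546% + 18% = 25.8546%.
25.8546% does not exceed the 50% threshold, so Keanu is not a related party to Northgate Trust.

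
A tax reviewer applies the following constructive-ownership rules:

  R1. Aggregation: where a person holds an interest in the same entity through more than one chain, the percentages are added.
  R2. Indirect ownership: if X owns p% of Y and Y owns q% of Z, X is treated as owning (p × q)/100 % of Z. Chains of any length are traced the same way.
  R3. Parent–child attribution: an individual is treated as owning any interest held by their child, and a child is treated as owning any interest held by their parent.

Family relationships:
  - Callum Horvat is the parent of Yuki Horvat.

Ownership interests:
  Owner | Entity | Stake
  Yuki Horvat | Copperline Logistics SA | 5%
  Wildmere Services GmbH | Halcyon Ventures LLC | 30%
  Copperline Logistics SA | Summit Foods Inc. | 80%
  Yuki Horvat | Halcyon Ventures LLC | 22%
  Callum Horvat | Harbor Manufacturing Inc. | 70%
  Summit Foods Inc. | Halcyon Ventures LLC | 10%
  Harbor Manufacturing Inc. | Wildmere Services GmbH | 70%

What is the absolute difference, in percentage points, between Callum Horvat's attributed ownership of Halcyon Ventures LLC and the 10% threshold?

By parent–child attribution (R3), Callum Horvat is treated as owning Yuki Horvat's 5% interest in Copperline Logistics SA.
By parent–child attribution (R3), Callum Horvat is treated as owning Yuki Horvat's 22% interest in Halcyon Ventures LLC.
Chain via Harbor Manufacturing Inc. → Wildmere Services GmbH (R2): 70% × 70% × 30% = 14.7% of Halcyon Ventures LLC.
Chain via Copperline Logistics SA → Summit Foods Inc. (R2): 5% × 80% × 10% = 0.4% of Halcyon Ventures LLC.
Direct interest in Halcyon Ventures LLC: 22%.
Aggregating (R1): 14.7% + 0.4% + 22% = 37.1%.
37.1% exceeds the 10% threshold by 27.1 percentage points.

27.1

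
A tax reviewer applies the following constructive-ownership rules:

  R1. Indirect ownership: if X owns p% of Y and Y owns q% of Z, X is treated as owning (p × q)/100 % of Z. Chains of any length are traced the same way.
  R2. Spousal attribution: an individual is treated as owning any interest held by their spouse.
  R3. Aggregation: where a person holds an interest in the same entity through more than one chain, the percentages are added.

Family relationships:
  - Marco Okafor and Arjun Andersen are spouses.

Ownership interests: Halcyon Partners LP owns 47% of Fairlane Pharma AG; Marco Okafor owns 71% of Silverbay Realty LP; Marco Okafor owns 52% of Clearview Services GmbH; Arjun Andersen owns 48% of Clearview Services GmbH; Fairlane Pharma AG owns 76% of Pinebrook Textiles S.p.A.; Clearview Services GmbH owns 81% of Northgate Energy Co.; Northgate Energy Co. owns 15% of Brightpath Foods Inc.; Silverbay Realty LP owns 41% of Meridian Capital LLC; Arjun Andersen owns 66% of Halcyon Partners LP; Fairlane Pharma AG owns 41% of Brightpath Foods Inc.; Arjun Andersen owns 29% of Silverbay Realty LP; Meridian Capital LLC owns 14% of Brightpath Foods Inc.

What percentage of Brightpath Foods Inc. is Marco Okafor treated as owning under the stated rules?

30.6082%

By spousal attribution (R2), Marco Okafor is treated as also owning Arjun Andersen's interest in Silverbay Realty LP, giving 71% + 29% = 100%.
By spousal attribution (R2), Marco Okafor is treated as also owning Arjun Andersen's interest in Clearview Services GmbH, giving 52% + 48% = 100%.
By spousal attribution (R2), Marco Okafor is treated as owning Arjun Andersen's 66% interest in Halcyon Partners LP.
Chain via Silverbay Realty LP → Meridian Capital LLC (R1): 100% × 41% × 14% = 5.74% of Brightpath Foods Inc.
Chain via Clearview Services GmbH → Northgate Energy Co. (R1): 100% × 81% × 15% = 12.15% of Brightpath Foods Inc.
Chain via Halcyon Partners LP → Fairlane Pharma AG (R1): 66% × 47% × 41% = 12.7182% of Brightpath Foods Inc.
Aggregating (R3): 5.74% + 12.15% + 12.7182% = 30.6082%.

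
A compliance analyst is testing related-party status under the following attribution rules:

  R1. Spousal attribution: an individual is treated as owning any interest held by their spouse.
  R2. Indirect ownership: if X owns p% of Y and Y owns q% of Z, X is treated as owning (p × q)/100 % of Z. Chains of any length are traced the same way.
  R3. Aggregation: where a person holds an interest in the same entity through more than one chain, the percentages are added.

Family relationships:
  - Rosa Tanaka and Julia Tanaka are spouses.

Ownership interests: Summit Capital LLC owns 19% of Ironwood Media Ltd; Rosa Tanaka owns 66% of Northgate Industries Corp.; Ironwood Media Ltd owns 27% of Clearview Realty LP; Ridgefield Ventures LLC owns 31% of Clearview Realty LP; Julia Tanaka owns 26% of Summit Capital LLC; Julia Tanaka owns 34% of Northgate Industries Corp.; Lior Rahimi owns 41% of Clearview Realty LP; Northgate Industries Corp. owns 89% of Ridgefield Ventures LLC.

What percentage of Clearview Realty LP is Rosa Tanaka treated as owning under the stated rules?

By spousal attribution (R1), Rosa Tanaka is treated as also owning Julia Tanaka's interest in Northgate Industries Corp, giving 66% + 34% = 100%.
By spousal attribution (R1), Rosa Tanaka is treated as owning Julia Tanaka's 26% interest in Summit Capital LLC.
Chain via Northgate Industries Corp. → Ridgefield Ventures LLC (R2): 100% × 89% × 31% = 27.59% of Clearview Realty LP.
Chain via Summit Capital LLC → Ironwood Media Ltd (R2): 26% × 19% × 27% = 1.3338% of Clearview Realty LP.
Aggregating (R3): 27.59% + 1.3338% = 28.9238%.

28.9238%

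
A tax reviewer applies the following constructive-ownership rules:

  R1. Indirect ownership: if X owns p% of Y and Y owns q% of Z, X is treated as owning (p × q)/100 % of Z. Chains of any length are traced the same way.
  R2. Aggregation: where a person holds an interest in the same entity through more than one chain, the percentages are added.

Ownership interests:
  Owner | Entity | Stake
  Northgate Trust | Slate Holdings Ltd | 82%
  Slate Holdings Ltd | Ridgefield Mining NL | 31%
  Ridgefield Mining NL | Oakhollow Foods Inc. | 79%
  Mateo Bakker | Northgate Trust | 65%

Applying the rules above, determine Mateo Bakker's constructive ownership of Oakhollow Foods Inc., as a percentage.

13.05317%

Chain via Northgate Trust → Slate Holdings Ltd → Ridgefield Mining NL (R1): 65% × 82% × 31% × 79% = 13.05317% of Oakhollow Foods Inc.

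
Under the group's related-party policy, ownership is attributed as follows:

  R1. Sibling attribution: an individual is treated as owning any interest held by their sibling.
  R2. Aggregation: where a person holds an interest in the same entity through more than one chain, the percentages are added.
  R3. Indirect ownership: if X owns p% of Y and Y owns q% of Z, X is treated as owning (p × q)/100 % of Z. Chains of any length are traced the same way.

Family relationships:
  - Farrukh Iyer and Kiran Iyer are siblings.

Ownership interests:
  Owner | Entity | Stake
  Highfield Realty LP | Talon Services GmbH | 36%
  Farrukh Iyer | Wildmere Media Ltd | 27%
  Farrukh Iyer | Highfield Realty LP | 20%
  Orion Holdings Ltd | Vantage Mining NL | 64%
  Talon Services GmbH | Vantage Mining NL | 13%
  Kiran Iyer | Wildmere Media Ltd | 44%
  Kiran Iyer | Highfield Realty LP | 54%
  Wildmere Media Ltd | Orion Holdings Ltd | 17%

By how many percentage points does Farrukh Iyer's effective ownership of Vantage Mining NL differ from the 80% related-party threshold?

By sibling attribution (R1), Farrukh Iyer is treated as also owning Kiran Iyer's interest in Wildmere Media Ltd, giving 27% + 44% = 71%.
By sibling attribution (R1), Farrukh Iyer is treated as also owning Kiran Iyer's interest in Highfield Realty LP, giving 20% + 54% = 74%.
Chain via Wildmere Media Ltd → Orion Holdings Ltd (R3): 71% × 17% × 64% = 7.7248% of Vantage Mining NL.
Chain via Highfield Realty LP → Talon Services GmbH (R3): 74% × 36% × 13% = 3.4632% of Vantage Mining NL.
Aggregating (R2): 7.7248% + 3.4632% = 11.188%.
11.188% falls short of the 80% threshold by 68.812 percentage points.

68.812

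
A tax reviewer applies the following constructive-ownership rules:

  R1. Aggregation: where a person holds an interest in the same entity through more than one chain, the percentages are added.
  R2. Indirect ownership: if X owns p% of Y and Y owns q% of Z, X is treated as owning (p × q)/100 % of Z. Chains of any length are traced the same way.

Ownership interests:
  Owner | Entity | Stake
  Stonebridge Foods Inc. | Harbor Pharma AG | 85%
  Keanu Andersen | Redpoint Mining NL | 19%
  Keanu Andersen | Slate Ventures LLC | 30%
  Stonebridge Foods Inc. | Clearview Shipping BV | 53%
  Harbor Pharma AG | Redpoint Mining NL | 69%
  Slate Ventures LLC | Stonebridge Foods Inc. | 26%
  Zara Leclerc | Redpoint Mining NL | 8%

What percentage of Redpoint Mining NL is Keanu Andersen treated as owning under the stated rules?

23.5747%

Chain via Slate Ventures LLC → Stonebridge Foods Inc. → Harbor Pharma AG (R2): 30% × 26% × 85% × 69% = 4.5747% of Redpoint Mining NL.
Direct interest in Redpoint Mining NL: 19%.
Aggregating (R1): 4.5747% + 19% = 23.5747%.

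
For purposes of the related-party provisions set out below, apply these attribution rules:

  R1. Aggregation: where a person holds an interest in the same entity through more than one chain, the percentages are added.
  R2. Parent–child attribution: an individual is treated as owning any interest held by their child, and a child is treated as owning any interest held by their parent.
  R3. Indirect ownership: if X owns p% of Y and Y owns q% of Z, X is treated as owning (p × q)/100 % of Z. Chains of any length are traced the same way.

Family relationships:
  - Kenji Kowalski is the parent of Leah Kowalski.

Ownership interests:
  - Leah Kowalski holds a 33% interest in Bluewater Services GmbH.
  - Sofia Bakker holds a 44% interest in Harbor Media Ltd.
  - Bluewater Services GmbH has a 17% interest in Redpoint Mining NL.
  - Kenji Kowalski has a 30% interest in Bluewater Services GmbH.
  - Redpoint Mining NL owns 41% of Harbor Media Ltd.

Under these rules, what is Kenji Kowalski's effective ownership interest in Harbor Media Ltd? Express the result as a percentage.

4.3911%

By parent–child attribution (R2), Kenji Kowalski is treated as also owning Leah Kowalski's interest in Bluewater Services GmbH, giving 30% + 33% = 63%.
Chain via Bluewater Services GmbH → Redpoint Mining NL (R3): 63% × 17% × 41% = 4.3911% of Harbor Media Ltd.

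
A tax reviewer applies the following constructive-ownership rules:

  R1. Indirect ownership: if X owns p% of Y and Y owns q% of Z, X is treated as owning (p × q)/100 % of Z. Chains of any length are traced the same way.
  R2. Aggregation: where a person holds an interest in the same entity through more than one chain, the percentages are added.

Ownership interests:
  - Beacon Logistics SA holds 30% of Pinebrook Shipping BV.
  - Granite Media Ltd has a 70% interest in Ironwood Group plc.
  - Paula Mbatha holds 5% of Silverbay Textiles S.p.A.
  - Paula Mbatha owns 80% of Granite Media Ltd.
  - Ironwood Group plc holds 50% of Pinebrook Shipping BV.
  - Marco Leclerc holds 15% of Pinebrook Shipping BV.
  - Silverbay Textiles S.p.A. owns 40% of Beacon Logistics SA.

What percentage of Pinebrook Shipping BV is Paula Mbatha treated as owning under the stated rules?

28.6%

Chain via Granite Media Ltd → Ironwood Group plc (R1): 80% × 70% × 50% = 28% of Pinebrook Shipping BV.
Chain via Silverbay Textiles S.p.A. → Beacon Logistics SA (R1): 5% × 40% × 30% = 0.6% of Pinebrook Shipping BV.
Aggregating (R2): 28% + 0.6% = 28.6%.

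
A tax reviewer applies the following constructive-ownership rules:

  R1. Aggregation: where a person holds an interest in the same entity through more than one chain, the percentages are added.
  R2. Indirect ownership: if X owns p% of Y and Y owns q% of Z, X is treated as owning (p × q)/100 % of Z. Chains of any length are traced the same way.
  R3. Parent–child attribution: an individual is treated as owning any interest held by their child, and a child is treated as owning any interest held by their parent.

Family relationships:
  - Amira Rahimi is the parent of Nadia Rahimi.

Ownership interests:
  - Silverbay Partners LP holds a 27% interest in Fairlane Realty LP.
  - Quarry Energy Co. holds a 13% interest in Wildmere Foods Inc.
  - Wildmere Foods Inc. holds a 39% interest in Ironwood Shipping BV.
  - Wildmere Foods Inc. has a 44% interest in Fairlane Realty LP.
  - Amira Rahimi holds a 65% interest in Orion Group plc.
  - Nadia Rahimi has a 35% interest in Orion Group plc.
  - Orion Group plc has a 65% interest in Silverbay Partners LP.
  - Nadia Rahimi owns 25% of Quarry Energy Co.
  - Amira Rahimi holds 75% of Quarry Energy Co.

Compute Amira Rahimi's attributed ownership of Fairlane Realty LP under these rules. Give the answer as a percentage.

23.27%

By parent–child attribution (R3), Amira Rahimi is treated as also owning Nadia Rahimi's interest in Quarry Energy Co, giving 75% + 25% = 100%.
By parent–child attribution (R3), Amira Rahimi is treated as also owning Nadia Rahimi's interest in Orion Group plc, giving 65% + 35% = 100%.
Chain via Quarry Energy Co. → Wildmere Foods Inc. (R2): 100% × 13% × 44% = 5.72% of Fairlane Realty LP.
Chain via Orion Group plc → Silverbay Partners LP (R2): 100% × 65% × 27% = 17.55% of Fairlane Realty LP.
Aggregating (R1): 5.72% + 17.55% = 23.27%.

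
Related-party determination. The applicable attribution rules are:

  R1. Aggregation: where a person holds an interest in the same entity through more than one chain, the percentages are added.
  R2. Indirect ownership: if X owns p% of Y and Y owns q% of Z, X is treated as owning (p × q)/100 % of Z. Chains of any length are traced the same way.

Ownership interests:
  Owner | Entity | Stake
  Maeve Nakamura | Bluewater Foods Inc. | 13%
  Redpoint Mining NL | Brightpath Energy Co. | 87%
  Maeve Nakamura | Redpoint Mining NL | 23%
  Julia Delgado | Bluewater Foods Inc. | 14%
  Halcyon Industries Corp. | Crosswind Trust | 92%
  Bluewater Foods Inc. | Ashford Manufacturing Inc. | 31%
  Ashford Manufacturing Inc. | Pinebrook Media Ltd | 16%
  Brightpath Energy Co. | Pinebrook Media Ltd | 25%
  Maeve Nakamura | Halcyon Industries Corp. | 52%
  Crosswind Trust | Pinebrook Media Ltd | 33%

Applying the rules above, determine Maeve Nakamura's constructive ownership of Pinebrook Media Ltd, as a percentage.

21.4345%

Chain via Halcyon Industries Corp. → Crosswind Trust (R2): 52% × 92% × 33% = 15.7872% of Pinebrook Media Ltd.
Chain via Redpoint Mining NL → Brightpath Energy Co. (R2): 23% × 87% × 25% = 5.0025% of Pinebrook Media Ltd.
Chain via Bluewater Foods Inc. → Ashford Manufacturing Inc. (R2): 13% × 31% × 16% = 0.6448% of Pinebrook Media Ltd.
Aggregating (R1): 15.7872% + 5.0025% + 0.6448% = 21.4345%.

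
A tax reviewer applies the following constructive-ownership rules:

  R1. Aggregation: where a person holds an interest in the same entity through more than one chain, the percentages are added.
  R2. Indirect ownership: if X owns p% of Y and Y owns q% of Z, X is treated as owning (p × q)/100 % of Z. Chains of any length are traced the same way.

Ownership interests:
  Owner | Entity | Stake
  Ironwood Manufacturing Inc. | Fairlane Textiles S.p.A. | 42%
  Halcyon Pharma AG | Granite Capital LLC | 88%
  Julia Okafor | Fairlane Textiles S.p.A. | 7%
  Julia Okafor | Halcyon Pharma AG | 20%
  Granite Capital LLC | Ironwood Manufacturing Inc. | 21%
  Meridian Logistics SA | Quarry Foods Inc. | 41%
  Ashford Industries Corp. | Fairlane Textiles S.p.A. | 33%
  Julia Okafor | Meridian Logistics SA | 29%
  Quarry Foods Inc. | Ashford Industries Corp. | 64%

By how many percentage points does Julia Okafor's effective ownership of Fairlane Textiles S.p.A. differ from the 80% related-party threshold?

68.936512

Chain via Meridian Logistics SA → Quarry Foods Inc. → Ashford Industries Corp. (R2): 29% × 41% × 64% × 33% = 2.511168% of Fairlane Textiles S.p.A.
Chain via Halcyon Pharma AG → Granite Capital LLC → Ironwood Manufacturing Inc. (R2): 20% × 88% × 21% × 42% = 1.55232% of Fairlane Textiles S.p.A.
Direct interest in Fairlane Textiles S.p.A: 7%.
Aggregating (R1): 2.511168% + 1.55232% + 7% = 11.063488%.
11.063488% falls short of the 80% threshold by 68.936512 percentage points.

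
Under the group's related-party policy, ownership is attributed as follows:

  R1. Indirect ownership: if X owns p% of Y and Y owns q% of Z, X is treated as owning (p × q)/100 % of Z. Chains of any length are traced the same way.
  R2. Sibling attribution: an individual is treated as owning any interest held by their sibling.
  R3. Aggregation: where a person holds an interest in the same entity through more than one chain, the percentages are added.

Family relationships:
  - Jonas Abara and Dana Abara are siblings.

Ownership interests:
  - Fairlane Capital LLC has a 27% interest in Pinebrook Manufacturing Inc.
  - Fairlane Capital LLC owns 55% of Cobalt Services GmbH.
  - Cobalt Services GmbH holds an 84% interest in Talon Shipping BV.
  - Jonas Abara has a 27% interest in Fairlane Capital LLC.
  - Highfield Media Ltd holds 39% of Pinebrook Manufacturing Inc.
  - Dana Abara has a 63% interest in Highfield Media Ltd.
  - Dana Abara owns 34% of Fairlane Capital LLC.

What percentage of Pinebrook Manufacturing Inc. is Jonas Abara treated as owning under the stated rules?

By sibling attribution (R2), Jonas Abara is treated as also owning Dana Abara's interest in Fairlane Capital LLC, giving 27% + 34% = 61%.
By sibling attribution (R2), Jonas Abara is treated as owning Dana Abara's 63% interest in Highfield Media Ltd.
Chain via Fairlane Capital LLC (R1): 61% × 27% = 16.47% of Pinebrook Manufacturing Inc.
Chain via Highfield Media Ltd (R1): 63% × 39% = 24.57% of Pinebrook Manufacturing Inc.
Aggregating (R3): 16.47% + 24.57% = 41.04%.

41.04%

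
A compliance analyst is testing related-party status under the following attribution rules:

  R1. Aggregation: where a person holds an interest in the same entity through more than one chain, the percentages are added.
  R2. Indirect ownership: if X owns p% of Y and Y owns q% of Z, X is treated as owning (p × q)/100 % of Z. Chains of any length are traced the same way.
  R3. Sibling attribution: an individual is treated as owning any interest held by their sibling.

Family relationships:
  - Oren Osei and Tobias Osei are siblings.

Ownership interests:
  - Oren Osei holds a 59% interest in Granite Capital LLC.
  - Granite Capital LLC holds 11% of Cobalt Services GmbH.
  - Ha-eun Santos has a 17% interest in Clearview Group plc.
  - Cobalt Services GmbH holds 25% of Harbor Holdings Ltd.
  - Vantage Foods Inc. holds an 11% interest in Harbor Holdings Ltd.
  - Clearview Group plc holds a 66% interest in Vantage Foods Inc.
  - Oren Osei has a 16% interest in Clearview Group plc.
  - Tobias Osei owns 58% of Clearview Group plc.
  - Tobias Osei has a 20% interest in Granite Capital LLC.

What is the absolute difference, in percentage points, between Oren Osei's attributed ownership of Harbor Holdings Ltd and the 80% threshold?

72.4551

By sibling attribution (R3), Oren Osei is treated as also owning Tobias Osei's interest in Granite Capital LLC, giving 59% + 20% = 79%.
By sibling attribution (R3), Oren Osei is treated as also owning Tobias Osei's interest in Clearview Group plc, giving 16% + 58% = 74%.
Chain via Granite Capital LLC → Cobalt Services GmbH (R2): 79% × 11% × 25% = 2.1725% of Harbor Holdings Ltd.
Chain via Clearview Group plc → Vantage Foods Inc. (R2): 74% × 66% × 11% = 5.3724% of Harbor Holdings Ltd.
Aggregating (R1): 2.1725% + 5.3724% = 7.5449%.
7.5449% falls short of the 80% threshold by 72.4551 percentage points.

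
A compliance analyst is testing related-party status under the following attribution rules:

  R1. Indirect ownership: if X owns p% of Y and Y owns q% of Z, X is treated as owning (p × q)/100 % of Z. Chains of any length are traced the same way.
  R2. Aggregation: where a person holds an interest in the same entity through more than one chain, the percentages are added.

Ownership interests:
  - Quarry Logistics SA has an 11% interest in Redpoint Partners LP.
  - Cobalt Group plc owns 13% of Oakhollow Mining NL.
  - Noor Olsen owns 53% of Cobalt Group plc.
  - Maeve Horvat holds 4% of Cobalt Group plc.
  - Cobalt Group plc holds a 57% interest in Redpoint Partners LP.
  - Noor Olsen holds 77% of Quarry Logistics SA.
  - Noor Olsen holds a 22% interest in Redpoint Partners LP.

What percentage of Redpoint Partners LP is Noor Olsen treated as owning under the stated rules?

Chain via Quarry Logistics SA (R1): 77% × 11% = 8.47% of Redpoint Partners LP.
Chain via Cobalt Group plc (R1): 53% × 57% = 30.21% of Redpoint Partners LP.
Direct interest in Redpoint Partners LP: 22%.
Aggregating (R2): 8.47% + 30.21% + 22% = 60.68%.

60.68%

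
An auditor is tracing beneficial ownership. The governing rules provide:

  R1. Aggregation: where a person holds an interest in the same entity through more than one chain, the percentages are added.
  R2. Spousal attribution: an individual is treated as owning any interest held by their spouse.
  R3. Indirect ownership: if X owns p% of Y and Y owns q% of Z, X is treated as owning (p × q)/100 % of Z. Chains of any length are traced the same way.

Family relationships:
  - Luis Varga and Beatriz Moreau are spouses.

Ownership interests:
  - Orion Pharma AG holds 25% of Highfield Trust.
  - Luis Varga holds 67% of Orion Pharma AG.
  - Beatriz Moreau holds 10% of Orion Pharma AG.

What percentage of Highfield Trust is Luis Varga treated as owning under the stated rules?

By spousal attribution (R2), Luis Varga is treated as also owning Beatriz Moreau's interest in Orion Pharma AG, giving 67% + 10% = 77%.
Chain via Orion Pharma AG (R3): 77% × 25% = 19.25% of Highfield Trust.

19.25%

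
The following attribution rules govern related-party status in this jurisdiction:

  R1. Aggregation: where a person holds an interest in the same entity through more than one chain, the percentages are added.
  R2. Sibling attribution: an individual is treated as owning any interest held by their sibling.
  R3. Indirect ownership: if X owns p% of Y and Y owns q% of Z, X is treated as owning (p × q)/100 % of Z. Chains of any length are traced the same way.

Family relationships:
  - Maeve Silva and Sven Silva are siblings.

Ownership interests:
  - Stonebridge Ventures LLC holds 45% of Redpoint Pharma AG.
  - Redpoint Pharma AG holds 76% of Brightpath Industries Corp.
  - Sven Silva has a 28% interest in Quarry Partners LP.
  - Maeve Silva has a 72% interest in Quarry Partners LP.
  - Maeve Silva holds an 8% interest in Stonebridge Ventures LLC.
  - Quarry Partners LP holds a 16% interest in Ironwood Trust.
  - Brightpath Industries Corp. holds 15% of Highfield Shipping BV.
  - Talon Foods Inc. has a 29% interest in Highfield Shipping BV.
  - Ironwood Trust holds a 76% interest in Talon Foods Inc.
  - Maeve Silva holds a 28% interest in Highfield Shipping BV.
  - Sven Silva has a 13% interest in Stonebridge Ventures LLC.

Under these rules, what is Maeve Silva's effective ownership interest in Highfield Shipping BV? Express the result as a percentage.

By sibling attribution (R2), Maeve Silva is treated as also owning Sven Silva's interest in Quarry Partners LP, giving 72% + 28% = 100%.
By sibling attribution (R2), Maeve Silva is treated as also owning Sven Silva's interest in Stonebridge Ventures LLC, giving 8% + 13% = 21%.
Chain via Quarry Partners LP → Ironwood Trust → Talon Foods Inc. (R3): 100% × 16% × 76% × 29% = 3.5264% of Highfield Shipping BV.
Chain via Stonebridge Ventures LLC → Redpoint Pharma AG → Brightpath Industries Corp. (R3): 21% × 45% × 76% × 15% = 1.0773% of Highfield Shipping BV.
Direct interest in Highfield Shipping BV: 28%.
Aggregating (R1): 3.5264% + 1.0773% + 28% = 32.6037%.

32.6037%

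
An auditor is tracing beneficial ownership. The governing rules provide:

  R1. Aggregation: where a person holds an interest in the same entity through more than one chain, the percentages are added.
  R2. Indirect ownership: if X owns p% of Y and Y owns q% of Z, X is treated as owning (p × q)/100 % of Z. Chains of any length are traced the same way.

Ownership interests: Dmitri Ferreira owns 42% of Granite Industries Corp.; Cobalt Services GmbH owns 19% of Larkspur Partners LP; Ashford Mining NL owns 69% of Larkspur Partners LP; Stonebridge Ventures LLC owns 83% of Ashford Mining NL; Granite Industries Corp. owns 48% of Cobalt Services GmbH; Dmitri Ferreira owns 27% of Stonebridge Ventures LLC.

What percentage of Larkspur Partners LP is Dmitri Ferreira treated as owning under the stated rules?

Chain via Stonebridge Ventures LLC → Ashford Mining NL (R2): 27% × 83% × 69% = 15.4629% of Larkspur Partners LP.
Chain via Granite Industries Corp. → Cobalt Services GmbH (R2): 42% × 48% × 19% = 3.8304% of Larkspur Partners LP.
Aggregating (R1): 15.4629% + 3.8304% = 19.2933%.

19.2933%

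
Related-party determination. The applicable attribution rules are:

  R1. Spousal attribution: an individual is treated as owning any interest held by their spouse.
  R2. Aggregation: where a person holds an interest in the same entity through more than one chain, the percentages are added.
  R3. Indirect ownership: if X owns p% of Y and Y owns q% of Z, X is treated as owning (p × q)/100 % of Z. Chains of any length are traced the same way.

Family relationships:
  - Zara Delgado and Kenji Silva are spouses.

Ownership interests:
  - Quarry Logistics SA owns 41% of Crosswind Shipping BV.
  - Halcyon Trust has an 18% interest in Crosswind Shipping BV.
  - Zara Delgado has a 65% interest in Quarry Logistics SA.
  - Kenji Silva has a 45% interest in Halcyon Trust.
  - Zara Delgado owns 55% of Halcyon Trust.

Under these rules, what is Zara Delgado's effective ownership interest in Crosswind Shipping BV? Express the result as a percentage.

By spousal attribution (R1), Zara Delgado is treated as also owning Kenji Silva's interest in Halcyon Trust, giving 55% + 45% = 100%.
Chain via Halcyon Trust (R3): 100% × 18% = 18% of Crosswind Shipping BV.
Chain via Quarry Logistics SA (R3): 65% × 41% = 26.65% of Crosswind Shipping BV.
Aggregating (R2): 18% + 26.65% = 44.65%.

44.65%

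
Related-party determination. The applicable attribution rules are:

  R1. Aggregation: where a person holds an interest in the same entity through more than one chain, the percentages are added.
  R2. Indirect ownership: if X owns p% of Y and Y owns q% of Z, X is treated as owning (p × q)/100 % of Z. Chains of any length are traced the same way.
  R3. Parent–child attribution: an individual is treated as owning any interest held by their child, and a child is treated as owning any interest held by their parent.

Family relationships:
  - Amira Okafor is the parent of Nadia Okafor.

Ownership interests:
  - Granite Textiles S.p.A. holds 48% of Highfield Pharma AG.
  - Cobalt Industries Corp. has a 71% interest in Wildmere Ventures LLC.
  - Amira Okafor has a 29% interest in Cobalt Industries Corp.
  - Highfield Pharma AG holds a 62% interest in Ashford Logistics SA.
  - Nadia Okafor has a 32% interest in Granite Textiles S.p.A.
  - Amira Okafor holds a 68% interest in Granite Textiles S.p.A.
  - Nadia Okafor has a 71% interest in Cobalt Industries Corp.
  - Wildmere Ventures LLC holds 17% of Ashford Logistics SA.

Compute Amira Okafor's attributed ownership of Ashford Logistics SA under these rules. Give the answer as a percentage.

By parent–child attribution (R3), Amira Okafor is treated as also owning Nadia Okafor's interest in Cobalt Industries Corp, giving 29% + 71% = 100%.
By parent–child attribution (R3), Amira Okafor is treated as also owning Nadia Okafor's interest in Granite Textiles S.p.A, giving 68% + 32% = 100%.
Chain via Cobalt Industries Corp. → Wildmere Ventures LLC (R2): 100% × 71% × 17% = 12.07% of Ashford Logistics SA.
Chain via Granite Textiles S.p.A. → Highfield Pharma AG (R2): 100% × 48% × 62% = 29.76% of Ashford Logistics SA.
Aggregating (R1): 12.07% + 29.76% = 41.83%.

41.83%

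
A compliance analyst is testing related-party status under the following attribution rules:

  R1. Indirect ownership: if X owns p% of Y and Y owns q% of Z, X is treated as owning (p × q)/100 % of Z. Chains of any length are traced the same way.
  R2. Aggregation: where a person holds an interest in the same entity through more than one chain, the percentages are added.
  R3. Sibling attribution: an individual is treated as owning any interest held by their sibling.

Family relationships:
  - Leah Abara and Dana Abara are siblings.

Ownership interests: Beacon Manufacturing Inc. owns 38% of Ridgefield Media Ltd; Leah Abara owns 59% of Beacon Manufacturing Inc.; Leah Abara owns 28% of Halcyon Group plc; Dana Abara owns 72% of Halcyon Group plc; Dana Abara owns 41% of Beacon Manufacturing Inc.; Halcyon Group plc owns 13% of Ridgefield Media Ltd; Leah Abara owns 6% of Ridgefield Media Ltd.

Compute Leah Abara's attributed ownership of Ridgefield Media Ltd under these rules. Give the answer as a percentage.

57%

By sibling attribution (R3), Leah Abara is treated as also owning Dana Abara's interest in Halcyon Group plc, giving 28% + 72% = 100%.
By sibling attribution (R3), Leah Abara is treated as also owning Dana Abara's interest in Beacon Manufacturing Inc, giving 59% + 41% = 100%.
Chain via Halcyon Group plc (R1): 100% × 13% = 13% of Ridgefield Media Ltd.
Chain via Beacon Manufacturing Inc. (R1): 100% × 38% = 38% of Ridgefield Media Ltd.
Direct interest in Ridgefield Media Ltd: 6%.
Aggregating (R2): 13% + 38% + 6% = 57%.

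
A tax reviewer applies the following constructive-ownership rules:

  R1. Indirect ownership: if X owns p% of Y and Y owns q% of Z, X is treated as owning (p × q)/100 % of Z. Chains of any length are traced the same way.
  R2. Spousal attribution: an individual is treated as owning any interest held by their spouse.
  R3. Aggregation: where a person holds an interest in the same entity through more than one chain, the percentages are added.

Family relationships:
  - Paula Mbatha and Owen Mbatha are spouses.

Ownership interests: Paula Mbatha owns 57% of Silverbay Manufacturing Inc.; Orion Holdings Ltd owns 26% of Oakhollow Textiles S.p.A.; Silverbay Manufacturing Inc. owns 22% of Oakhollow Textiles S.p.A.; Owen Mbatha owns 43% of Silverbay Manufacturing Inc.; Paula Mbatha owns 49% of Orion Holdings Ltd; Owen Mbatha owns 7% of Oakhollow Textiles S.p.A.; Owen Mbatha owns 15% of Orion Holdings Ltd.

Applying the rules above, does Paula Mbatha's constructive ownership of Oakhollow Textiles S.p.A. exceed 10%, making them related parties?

By spousal attribution (R2), Paula Mbatha is treated as also owning Owen Mbatha's interest in Silverbay Manufacturing Inc, giving 57% + 43% = 100%.
By spousal attribution (R2), Paula Mbatha is treated as also owning Owen Mbatha's interest in Orion Holdings Ltd, giving 49% + 15% = 64%.
By spousal attribution (R2), Paula Mbatha is treated as owning Owen Mbatha's 7% interest in Oakhollow Textiles S.p.A.
Chain via Silverbay Manufacturing Inc. (R1): 100% × 22% = 22% of Oakhollow Textiles S.p.A.
Chain via Orion Holdings Ltd (R1): 64% × 26% = 16.64% of Oakhollow Textiles S.p.A.
Direct interest in Oakhollow Textiles S.p.A: 7%.
Aggregating (R3): 22% + 16.64% + 7% = 45.64%.
45.64% exceeds the 10% threshold, so Paula is a related party to Oakhollow Textiles S.p.A.

Yes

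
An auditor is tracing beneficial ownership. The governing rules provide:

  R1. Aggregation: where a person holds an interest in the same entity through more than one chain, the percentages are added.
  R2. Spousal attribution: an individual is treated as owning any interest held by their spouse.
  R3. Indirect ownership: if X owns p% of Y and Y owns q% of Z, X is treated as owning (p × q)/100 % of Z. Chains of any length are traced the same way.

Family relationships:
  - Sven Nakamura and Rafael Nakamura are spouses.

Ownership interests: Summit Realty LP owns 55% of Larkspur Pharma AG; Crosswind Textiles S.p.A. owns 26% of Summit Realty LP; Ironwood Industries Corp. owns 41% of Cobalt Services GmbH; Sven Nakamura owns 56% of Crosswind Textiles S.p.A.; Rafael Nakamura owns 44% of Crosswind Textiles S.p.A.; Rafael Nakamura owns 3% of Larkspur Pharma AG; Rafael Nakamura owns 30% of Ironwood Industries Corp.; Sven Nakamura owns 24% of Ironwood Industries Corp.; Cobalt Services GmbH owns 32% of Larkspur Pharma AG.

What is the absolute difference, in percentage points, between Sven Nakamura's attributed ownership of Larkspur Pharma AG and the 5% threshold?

By spousal attribution (R2), Sven Nakamura is treated as also owning Rafael Nakamura's interest in Ironwood Industries Corp, giving 24% + 30% = 54%.
By spousal attribution (R2), Sven Nakamura is treated as also owning Rafael Nakamura's interest in Crosswind Textiles S.p.A, giving 56% + 44% = 100%.
By spousal attribution (R2), Sven Nakamura is treated as owning Rafael Nakamura's 3% interest in Larkspur Pharma AG.
Chain via Ironwood Industries Corp. → Cobalt Services GmbH (R3): 54% × 41% × 32% = 7.0848% of Larkspur Pharma AG.
Chain via Crosswind Textiles S.p.A. → Summit Realty LP (R3): 100% × 26% × 55% = 14.3% of Larkspur Pharma AG.
Direct interest in Larkspur Pharma AG: 3%.
Aggregating (R1): 7.0848% + 14.3% + 3% = 24.3848%.
24.3848% exceeds the 5% threshold by 19.3848 percentage points.

19.3848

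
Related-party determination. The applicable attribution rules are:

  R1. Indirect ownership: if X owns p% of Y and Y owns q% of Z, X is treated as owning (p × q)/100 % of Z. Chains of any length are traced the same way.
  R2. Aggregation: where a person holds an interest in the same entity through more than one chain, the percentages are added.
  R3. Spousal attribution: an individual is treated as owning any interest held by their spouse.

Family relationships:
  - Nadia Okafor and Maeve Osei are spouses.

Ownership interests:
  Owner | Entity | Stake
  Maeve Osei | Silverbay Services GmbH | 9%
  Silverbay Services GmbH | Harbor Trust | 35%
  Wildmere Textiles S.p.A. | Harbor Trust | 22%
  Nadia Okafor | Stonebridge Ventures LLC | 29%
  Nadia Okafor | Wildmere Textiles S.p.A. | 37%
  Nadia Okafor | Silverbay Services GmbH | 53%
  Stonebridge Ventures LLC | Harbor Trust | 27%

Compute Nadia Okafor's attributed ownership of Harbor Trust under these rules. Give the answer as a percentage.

By spousal attribution (R3), Nadia Okafor is treated as also owning Maeve Osei's interest in Silverbay Services GmbH, giving 53% + 9% = 62%.
Chain via Silverbay Services GmbH (R1): 62% × 35% = 21.7% of Harbor Trust.
Chain via Wildmere Textiles S.p.A. (R1): 37% × 22% = 8.14% of Harbor Trust.
Chain via Stonebridge Ventures LLC (R1): 29% × 27% = 7.83% of Harbor Trust.
Aggregating (R2): 21.7% + 8.14% + 7.83% = 37.67%.

37.67%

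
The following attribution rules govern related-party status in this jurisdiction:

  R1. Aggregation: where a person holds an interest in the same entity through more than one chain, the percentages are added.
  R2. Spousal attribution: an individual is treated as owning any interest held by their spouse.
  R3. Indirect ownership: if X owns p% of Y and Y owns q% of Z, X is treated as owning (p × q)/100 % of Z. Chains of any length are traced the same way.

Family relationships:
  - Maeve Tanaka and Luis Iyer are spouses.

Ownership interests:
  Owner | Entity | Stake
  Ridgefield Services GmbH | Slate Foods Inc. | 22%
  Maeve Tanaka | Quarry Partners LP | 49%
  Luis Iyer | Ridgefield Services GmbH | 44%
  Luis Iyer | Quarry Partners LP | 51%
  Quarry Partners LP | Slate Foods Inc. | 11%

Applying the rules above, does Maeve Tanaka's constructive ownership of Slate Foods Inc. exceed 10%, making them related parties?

Yes

By spousal attribution (R2), Maeve Tanaka is treated as also owning Luis Iyer's interest in Quarry Partners LP, giving 49% + 51% = 100%.
By spousal attribution (R2), Maeve Tanaka is treated as owning Luis Iyer's 44% interest in Ridgefield Services GmbH.
Chain via Quarry Partners LP (R3): 100% × 11% = 11% of Slate Foods Inc.
Chain via Ridgefield Services GmbH (R3): 44% × 22% = 9.68% of Slate Foods Inc.
Aggregating (R1): 11% + 9.68% = 20.68%.
20.68% exceeds the 10% threshold, so Maeve is a related party to Slate Foods Inc.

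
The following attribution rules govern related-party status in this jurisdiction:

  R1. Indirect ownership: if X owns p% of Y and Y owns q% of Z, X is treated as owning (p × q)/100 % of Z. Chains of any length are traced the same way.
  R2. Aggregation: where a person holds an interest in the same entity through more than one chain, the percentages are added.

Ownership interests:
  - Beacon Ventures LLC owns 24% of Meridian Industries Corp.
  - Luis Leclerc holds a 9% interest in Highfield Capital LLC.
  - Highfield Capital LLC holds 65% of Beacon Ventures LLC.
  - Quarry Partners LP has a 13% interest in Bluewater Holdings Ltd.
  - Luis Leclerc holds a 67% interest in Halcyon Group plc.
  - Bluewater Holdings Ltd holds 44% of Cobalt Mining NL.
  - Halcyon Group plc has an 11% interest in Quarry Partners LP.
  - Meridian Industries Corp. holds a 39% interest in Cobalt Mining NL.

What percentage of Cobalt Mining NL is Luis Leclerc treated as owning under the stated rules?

0.969124%

Chain via Highfield Capital LLC → Beacon Ventures LLC → Meridian Industries Corp. (R1): 9% × 65% × 24% × 39% = 0.54756% of Cobalt Mining NL.
Chain via Halcyon Group plc → Quarry Partners LP → Bluewater Holdings Ltd (R1): 67% × 11% × 13% × 44% = 0.421564% of Cobalt Mining NL.
Aggregating (R2): 0.54756% + 0.421564% = 0.969124%.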